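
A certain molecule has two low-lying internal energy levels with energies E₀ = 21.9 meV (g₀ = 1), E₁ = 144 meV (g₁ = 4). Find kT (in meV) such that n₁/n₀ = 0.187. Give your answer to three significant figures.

n₁/n₀ = (g₁/g₀) exp[−(E₁−E₀)/kT] = 0.187.
⇒ (E₁−E₀)/kT = ln((4/1)/0.187) = ln(21.390) = 3.0629.
kT = 122.1 meV / 3.0629 = 39.9 meV.

39.9 meV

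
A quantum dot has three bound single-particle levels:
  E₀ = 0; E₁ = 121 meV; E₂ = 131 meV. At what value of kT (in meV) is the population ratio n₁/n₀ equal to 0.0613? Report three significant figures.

n₁/n₀ = exp[−(E₁−E₀)/kT] = 0.0613.
⇒ (E₁−E₀)/kT = ln(1/0.0613) = ln(16.313) = 2.7920.
kT = 121 meV / 2.7920 = 43.3 meV.

43.3 meV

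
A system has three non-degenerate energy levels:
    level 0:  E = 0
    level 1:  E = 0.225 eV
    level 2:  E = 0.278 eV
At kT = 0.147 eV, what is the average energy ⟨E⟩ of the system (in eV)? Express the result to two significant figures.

Eᵢ/kT = 0, 1.531, 1.891.
Z = Σ e^(−Eᵢ/kT) = e^(−0) + e^(−1.531) + e^(−1.891) = 1.000 + 0.2163 + 0.1509 = 1.367.
⟨E⟩ = Σ Eᵢ e^(−Eᵢ/kT) / Z = (0·1.000 + 0.225·0.2163 + 0.278·0.1509) / 1.367 = 0.066 eV.

0.066 eV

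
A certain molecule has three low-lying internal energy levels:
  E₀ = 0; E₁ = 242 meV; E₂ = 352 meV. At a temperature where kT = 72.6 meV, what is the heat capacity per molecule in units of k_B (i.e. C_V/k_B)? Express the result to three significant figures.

0.534

Eᵢ/kT = 0, 3.3333, 4.8485.
Z = Σ e^(−Eᵢ/kT) = e^(−0) + e^(−3.3333) + e^(−4.8485) = 1.0000 + 0.035675 + 0.0078401 = 1.0435.
⟨E⟩ = 10.918 meV, ⟨E²⟩ = 2933.1 meV².
C_V/k_B = (⟨E²⟩ − ⟨E⟩²)/(kT)² = (2933.1 − 119.20)/5270.8 = 0.534.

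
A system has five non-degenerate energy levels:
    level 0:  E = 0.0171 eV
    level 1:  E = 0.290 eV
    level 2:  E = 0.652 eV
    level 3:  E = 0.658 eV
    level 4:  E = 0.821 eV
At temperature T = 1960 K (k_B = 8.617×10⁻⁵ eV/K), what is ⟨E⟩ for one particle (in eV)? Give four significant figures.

0.08918 eV

k_BT = 8.617×10⁻⁵ × 1960 K = 0.168893 eV.
Eᵢ/kT = 0.101248, 1.71706, 3.86043, 3.89596, 4.86107.
Z = Σ e^(−Eᵢ/kT) = e^(−0.101248) + e^(−1.71706) + e^(−3.86043) + e^(−3.89596) + e^(−4.86107) = 0.903709 + 0.179593 + 0.0210589 + 0.0203239 + 0.00774220 = 1.13243.
⟨E⟩ = Σ Eᵢ e^(−Eᵢ/kT) / Z = (0.0171·0.903709 + 0.290·0.179593 + 0.652·0.0210589 + 0.658·0.0203239 + 0.821·0.00774220) / 1.13243 = 0.08918 eV.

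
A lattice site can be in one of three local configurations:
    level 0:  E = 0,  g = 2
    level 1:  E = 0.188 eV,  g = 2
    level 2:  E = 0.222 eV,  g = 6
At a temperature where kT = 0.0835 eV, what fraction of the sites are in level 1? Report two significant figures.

0.080

Eᵢ/kT = 0, 2.251, 2.659.
Z = Σ gᵢe^(−Eᵢ/kT) = 2·e^(−0) + 2·e^(−2.251) + 6·e^(−2.659) = 2.000 + 0.2106 + 0.4201 = 2.631.
P₁ = g₁ e^(−E₁/kT) / Z = 0.2106/2.631 = 0.080.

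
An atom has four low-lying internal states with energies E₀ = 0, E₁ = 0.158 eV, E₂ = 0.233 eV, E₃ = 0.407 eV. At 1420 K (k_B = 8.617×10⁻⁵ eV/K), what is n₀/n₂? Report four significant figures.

6.714

k_BT = 8.617×10⁻⁵ × 1420 K = 0.122361 eV.
n₀/n₂ = exp[−(E₀−E₂)/kT] = exp(−(-0.233 eV)/(0.122361 eV)) = exp(1.90420) = 6.714.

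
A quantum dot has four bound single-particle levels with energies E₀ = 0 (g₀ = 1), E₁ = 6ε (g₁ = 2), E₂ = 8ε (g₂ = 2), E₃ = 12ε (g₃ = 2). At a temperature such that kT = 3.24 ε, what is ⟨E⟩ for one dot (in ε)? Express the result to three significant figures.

Eᵢ/kT = 0, 1.8519, 2.4691, 3.7037.
Z = Σ gᵢe^(−Eᵢ/kT) = 1·e^(−0) + 2·e^(−1.8519) + 2·e^(−2.4691) + 2·e^(−3.7037) = 1.0000 + 0.31388 + 0.16932 + 0.049264 = 1.5325.
⟨E⟩ = Σ Eᵢ gᵢe^(−Eᵢ/kT) / Z = (0·1.0000 + 6·0.31388 + 8·0.16932 + 12·0.049264) / 1.5325 = 2.50 ε.

2.50 ε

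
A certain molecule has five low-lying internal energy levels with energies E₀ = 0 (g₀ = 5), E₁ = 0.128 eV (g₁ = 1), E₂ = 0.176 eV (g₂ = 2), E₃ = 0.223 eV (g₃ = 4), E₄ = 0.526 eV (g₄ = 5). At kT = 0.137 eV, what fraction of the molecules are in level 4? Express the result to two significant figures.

Eᵢ/kT = 0, 0.9343, 1.285, 1.628, 3.839.
Z = Σ gᵢe^(−Eᵢ/kT) = 5·e^(−0) + 1·e^(−0.9343) + 2·e^(−1.285) + 4·e^(−1.628) + 5·e^(−3.839) = 5.000 + 0.3929 + 0.5533 + 0.7853 + 0.1076 = 6.839.
P₄ = g₄ e^(−E₄/kT) / Z = 0.1076/6.839 = 0.016.

0.016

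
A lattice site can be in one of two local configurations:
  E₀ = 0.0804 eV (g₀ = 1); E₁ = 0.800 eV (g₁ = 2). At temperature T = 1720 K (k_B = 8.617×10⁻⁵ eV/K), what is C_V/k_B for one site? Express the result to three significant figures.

0.356

k_BT = 8.617×10⁻⁵ × 1720 K = 0.14821 eV.
Eᵢ/kT = 0.54247, 5.3977.
Z = Σ gᵢe^(−Eᵢ/kT) = 1·e^(−0.54247) + 2·e^(−5.3977) = 0.58131 + 0.0090540 = 0.59036.
⟨E⟩ = 0.091437 eV, ⟨E²⟩ = 0.016180 eV².
C_V/k_B = (⟨E²⟩ − ⟨E⟩²)/(kT)² = (0.016180 − 0.0083607)/0.021966 = 0.356.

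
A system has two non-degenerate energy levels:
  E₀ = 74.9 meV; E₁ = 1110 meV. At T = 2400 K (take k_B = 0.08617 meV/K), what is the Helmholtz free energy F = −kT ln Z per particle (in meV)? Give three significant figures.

k_BT = 0.08617 × 2400 K = 206.81 meV.
Eᵢ/kT = 0.36217, 5.3672.
Z = Σ e^(−Eᵢ/kT) = e^(−0.36217) + e^(−5.3672) = 0.69616 + 0.0046672 = 0.70083.
F = −kT ln Z = −206.81 × ln(0.70083) = −206.81 × -0.35549 = 73.5 meV.

73.5 meV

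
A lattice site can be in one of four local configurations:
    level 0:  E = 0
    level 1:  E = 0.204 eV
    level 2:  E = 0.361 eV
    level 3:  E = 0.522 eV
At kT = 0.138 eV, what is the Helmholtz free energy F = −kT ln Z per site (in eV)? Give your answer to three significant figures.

Eᵢ/kT = 0, 1.4783, 2.6159, 3.7826.
Z = Σ e^(−Eᵢ/kT) = e^(−0) + e^(−1.4783) + e^(−2.6159) + e^(−3.7826) = 1.0000 + 0.22803 + 0.073102 + 0.022763 = 1.3239.
F = −kT ln Z = −0.138 × ln(1.3239) = −0.138 × 0.28058 = -0.0387 eV.

-0.0387 eV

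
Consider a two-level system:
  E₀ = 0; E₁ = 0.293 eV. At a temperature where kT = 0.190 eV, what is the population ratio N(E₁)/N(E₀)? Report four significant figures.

n₁/n₀ = exp[−(E₁−E₀)/kT] = exp(−(0.293 eV)/(0.190 eV)) = exp(-1.54211) = 0.2139.

0.2139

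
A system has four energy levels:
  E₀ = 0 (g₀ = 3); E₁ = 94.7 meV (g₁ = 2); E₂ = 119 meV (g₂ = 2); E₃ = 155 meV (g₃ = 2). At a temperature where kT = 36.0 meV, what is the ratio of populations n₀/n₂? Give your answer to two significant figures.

n₀/n₂ = (g₀/g₂) exp[−(E₀−E₂)/kT] = (3/2) × exp(−(-119 meV)/(36.0 meV)) = (3/2) × exp(3.306) = 41.

41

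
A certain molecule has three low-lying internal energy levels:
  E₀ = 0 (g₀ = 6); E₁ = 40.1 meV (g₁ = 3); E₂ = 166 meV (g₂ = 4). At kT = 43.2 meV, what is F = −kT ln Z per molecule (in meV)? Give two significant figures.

-86 meV

Eᵢ/kT = 0, 0.9282, 3.843.
Z = Σ gᵢe^(−Eᵢ/kT) = 6·e^(−0) + 3·e^(−0.9282) + 4·e^(−3.843) = 6.000 + 1.186 + 0.08572 = 7.272.
F = −kT ln Z = −43.2 × ln(7.272) = −43.2 × 1.984 = -86 meV.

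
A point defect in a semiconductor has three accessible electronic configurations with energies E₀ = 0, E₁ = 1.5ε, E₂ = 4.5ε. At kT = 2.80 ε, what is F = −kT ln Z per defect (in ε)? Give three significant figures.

Eᵢ/kT = 0, 0.53571, 1.6071.
Z = Σ e^(−Eᵢ/kT) = e^(−0) + e^(−0.53571) + e^(−1.6071) = 1.0000 + 0.58525 + 0.20047 = 1.7857.
F = −kT ln Z = −2.80 × ln(1.7857) = −2.80 × 0.57981 = -1.62 ε.

-1.62 ε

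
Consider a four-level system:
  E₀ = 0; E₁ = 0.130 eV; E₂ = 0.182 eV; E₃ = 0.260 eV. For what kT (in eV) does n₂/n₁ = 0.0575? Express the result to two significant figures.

n₂/n₁ = exp[−(E₂−E₁)/kT] = 0.0575.
⇒ (E₂−E₁)/kT = ln(1/0.0575) = ln(17.39) = 2.856.
kT = 0.052 eV / 2.856 = 0.018 eV.

0.018 eV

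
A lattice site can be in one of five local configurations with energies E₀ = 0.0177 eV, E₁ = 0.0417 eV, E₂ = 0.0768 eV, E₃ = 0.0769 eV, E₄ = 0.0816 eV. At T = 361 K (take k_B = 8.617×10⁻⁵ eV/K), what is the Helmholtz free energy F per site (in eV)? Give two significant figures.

-0.0021 eV

k_BT = 8.617×10⁻⁵ × 361 K = 0.03111 eV.
Eᵢ/kT = 0.5689, 1.340, 2.469, 2.472, 2.623.
Z = Σ e^(−Eᵢ/kT) = e^(−0.5689) + e^(−1.340) + e^(−2.469) + e^(−2.472) + e^(−2.623) = 0.5661 + 0.2618 + 0.08467 + 0.08442 + 0.07258 = 1.070.
F = −kT ln Z = −0.03111 × ln(1.070) = −0.03111 × 0.06766 = -0.0021 eV.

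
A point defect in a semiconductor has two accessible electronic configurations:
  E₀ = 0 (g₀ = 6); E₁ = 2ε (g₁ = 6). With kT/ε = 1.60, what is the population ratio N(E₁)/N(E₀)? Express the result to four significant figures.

n₁/n₀ = (g₁/g₀) exp[−(E₁−E₀)/kT] = (6/6) × exp(−(2ε)/(1.60ε)) = (6/6) × exp(-1.25000) = 0.2865.

0.2865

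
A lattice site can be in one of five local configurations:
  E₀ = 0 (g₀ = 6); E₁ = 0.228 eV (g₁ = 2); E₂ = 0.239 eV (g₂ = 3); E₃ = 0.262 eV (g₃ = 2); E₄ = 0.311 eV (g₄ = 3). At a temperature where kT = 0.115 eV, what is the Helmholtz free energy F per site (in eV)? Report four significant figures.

Eᵢ/kT = 0, 1.98261, 2.07826, 2.27826, 2.70435.
Z = Σ gᵢe^(−Eᵢ/kT) = 6·e^(−0) + 2·e^(−1.98261) + 3·e^(−2.07826) + 2·e^(−2.27826) + 3·e^(−2.70435) = 6.00000 + 0.275419 + 0.375443 + 0.204925 + 0.200741 = 7.05653.
F = −kT ln Z = −0.115 × ln(7.05653) = −0.115 × 1.95395 = -0.2247 eV.

-0.2247 eV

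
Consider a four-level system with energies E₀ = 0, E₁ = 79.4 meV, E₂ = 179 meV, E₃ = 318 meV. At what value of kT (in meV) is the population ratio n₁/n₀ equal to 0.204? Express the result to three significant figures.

n₁/n₀ = exp[−(E₁−E₀)/kT] = 0.204.
⇒ (E₁−E₀)/kT = ln(1/0.204) = ln(4.9020) = 1.5896.
kT = 79.4 meV / 1.5896 = 49.9 meV.

49.9 meV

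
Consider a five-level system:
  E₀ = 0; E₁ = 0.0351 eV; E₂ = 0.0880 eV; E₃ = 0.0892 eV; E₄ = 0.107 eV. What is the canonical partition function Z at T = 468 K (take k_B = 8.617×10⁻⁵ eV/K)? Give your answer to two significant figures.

Z = 1.7

k_BT = 8.617×10⁻⁵ × 468 K = 0.04033 eV.
Eᵢ/kT = 0, 0.8703, 2.182, 2.212, 2.653.
Z = Σ e^(−Eᵢ/kT) = e^(−0) + e^(−0.8703) + e^(−2.182) + e^(−2.212) + e^(−2.653) = 1.000 + 0.4188 + 0.1128 + 0.1095 + 0.07044 = 1.712.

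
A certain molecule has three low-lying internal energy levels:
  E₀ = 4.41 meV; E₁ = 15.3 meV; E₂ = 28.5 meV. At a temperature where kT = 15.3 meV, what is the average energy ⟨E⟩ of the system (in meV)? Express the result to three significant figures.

10.5 meV

Eᵢ/kT = 0.28824, 1.0000, 1.8627.
Z = Σ e^(−Eᵢ/kT) = e^(−0.28824) + e^(−1.0000) + e^(−1.8627) = 0.74958 + 0.36788 + 0.15525 = 1.2727.
⟨E⟩ = Σ Eᵢ e^(−Eᵢ/kT) / Z = (4.41·0.74958 + 15.3·0.36788 + 28.5·0.15525) / 1.2727 = 10.5 meV.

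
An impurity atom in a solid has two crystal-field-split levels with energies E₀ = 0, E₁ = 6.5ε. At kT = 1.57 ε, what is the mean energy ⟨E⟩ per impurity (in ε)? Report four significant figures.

0.1019 ε

Eᵢ/kT = 0, 4.14013.
Z = Σ e^(−Eᵢ/kT) = e^(−0) + e^(−4.14013) = 1.00000 + 0.0159208 = 1.01592.
⟨E⟩ = Σ Eᵢ e^(−Eᵢ/kT) / Z = (0·1.00000 + 6.5·0.0159208) / 1.01592 = 0.1019 ε.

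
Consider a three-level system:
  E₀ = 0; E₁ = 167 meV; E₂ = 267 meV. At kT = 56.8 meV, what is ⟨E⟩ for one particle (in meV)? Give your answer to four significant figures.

10.60 meV

Eᵢ/kT = 0, 2.94014, 4.70070.
Z = Σ e^(−Eᵢ/kT) = e^(−0) + e^(−2.94014) + e^(−4.70070) = 1.00000 + 0.0528583 + 0.00908891 = 1.06195.
⟨E⟩ = Σ Eᵢ e^(−Eᵢ/kT) / Z = (0·1.00000 + 167·0.0528583 + 267·0.00908891) / 1.06195 = 10.60 meV.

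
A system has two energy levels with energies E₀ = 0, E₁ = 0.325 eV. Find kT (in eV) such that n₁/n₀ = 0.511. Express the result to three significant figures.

0.484 eV

n₁/n₀ = exp[−(E₁−E₀)/kT] = 0.511.
⇒ (E₁−E₀)/kT = ln(1/0.511) = ln(1.9569) = 0.67136.
kT = 0.325 eV / 0.67136 = 0.484 eV.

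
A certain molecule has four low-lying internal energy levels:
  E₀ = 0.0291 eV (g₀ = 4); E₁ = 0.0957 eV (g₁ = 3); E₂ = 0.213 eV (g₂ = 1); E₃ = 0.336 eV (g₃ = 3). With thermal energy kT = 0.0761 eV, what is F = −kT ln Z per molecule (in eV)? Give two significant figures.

Eᵢ/kT = 0.3824, 1.258, 2.799, 4.415.
Z = Σ gᵢe^(−Eᵢ/kT) = 4·e^(−0.3824) + 3·e^(−1.258) + 1·e^(−2.799) + 3·e^(−4.415) = 2.729 + 0.8527 + 0.06087 + 0.03628 = 3.679.
F = −kT ln Z = −0.0761 × ln(3.679) = −0.0761 × 1.303 = -0.099 eV.

-0.099 eV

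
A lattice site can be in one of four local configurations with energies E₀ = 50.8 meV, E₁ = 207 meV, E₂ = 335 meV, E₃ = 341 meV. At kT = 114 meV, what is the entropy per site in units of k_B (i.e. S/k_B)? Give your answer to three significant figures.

Eᵢ/kT = 0.44561, 1.8158, 2.9386, 2.9912.
Z = Σ e^(−Eᵢ/kT) = e^(−0.44561) + e^(−1.8158) + e^(−2.9386) + e^(−2.9912) = 0.64043 + 0.16271 + 0.052940 + 0.050227 = 0.90631.
⟨E⟩ = Σ EᵢPᵢ = 111.53 meV.
S/k_B = ln Z + ⟨E⟩/kT = ln(0.90631) + 111.53/114 = -0.098374 + 0.97833 = 0.880.

0.880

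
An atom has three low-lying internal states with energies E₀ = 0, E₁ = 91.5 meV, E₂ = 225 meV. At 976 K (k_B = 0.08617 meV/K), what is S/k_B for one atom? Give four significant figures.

k_BT = 0.08617 × 976 K = 84.1019 meV.
Eᵢ/kT = 0, 1.08797, 2.67533.
Z = Σ e^(−Eᵢ/kT) = e^(−0) + e^(−1.08797) + e^(−2.67533) = 1.00000 + 0.336900 + 0.0688841 = 1.40578.
⟨E⟩ = Σ EᵢPᵢ = 32.9534 meV.
S/k_B = ln Z + ⟨E⟩/kT = ln(1.40578) + 32.9534/84.1019 = 0.340592 + 0.391827 = 0.7324.

0.7324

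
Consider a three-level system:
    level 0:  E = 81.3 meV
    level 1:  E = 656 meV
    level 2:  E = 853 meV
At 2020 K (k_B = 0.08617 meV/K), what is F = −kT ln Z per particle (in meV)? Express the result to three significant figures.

k_BT = 0.08617 × 2020 K = 174.06 meV.
Eᵢ/kT = 0.46708, 3.7688, 4.9006.
Z = Σ e^(−Eᵢ/kT) = e^(−0.46708) + e^(−3.7688) + e^(−4.9006) = 0.62683 + 0.023080 + 0.0074421 = 0.65735.
F = −kT ln Z = −174.06 × ln(0.65735) = −174.06 × -0.41954 = 73.0 meV.

73.0 meV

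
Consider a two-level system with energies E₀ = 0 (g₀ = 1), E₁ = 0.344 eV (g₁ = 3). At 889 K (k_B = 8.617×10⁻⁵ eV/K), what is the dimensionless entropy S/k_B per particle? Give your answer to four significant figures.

k_BT = 8.617×10⁻⁵ × 889 K = 0.0766051 eV.
Eᵢ/kT = 0, 4.49056.
Z = Σ gᵢe^(−Eᵢ/kT) = 1·e^(−0) + 3·e^(−4.49056) = 1.00000 + 0.0336431 = 1.03364.
⟨E⟩ = Σ EᵢPᵢ = 0.0111966 eV.
S/k_B = ln Z + ⟨E⟩/kT = ln(1.03364) + 0.0111966/0.0766051 = 0.0330866 + 0.146160 = 0.1792.

0.1792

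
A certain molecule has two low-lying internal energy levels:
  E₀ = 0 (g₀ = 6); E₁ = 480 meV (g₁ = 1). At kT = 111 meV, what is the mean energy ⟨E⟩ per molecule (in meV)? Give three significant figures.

1.06 meV

Eᵢ/kT = 0, 4.3243.
Z = Σ gᵢe^(−Eᵢ/kT) = 6·e^(−0) + 1·e^(−4.3243) = 6.0000 + 0.013243 = 6.0132.
⟨E⟩ = Σ Eᵢ gᵢe^(−Eᵢ/kT) / Z = (0·6.0000 + 480·0.013243) / 6.0132 = 1.06 meV.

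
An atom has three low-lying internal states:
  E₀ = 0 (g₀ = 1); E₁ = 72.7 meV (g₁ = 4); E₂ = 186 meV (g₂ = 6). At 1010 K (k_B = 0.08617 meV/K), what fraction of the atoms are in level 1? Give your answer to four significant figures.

0.5039

k_BT = 0.08617 × 1010 K = 87.0317 meV.
Eᵢ/kT = 0, 0.835328, 2.13715.
Z = Σ gᵢe^(−Eᵢ/kT) = 1·e^(−0) + 4·e^(−0.835328) + 6·e^(−2.13715) = 1.00000 + 1.73493 + 0.707944 = 3.44287.
P₁ = g₁ e^(−E₁/kT) / Z = 1.73493/3.44287 = 0.5039.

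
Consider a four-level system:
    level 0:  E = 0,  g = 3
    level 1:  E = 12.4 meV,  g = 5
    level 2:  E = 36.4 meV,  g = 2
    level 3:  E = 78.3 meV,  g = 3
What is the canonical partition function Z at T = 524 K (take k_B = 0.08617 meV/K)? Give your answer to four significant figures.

Z = 8.222

k_BT = 0.08617 × 524 K = 45.1531 meV.
Eᵢ/kT = 0, 0.274621, 0.806146, 1.73410.
Z = Σ gᵢe^(−Eᵢ/kT) = 3·e^(−0) + 5·e^(−0.274621) + 2·e^(−0.806146) + 3·e^(−1.73410) = 3.00000 + 3.79930 + 0.893152 + 0.529677 = 8.22213.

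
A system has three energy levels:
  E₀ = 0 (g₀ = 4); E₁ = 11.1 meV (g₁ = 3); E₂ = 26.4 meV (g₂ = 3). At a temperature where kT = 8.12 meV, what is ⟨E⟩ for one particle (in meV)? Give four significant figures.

2.367 meV

Eᵢ/kT = 0, 1.36700, 3.25123.
Z = Σ gᵢe^(−Eᵢ/kT) = 4·e^(−0) + 3·e^(−1.36700) + 3·e^(−3.25123) = 4.00000 + 0.764611 + 0.116180 = 4.88079.
⟨E⟩ = Σ Eᵢ gᵢe^(−Eᵢ/kT) / Z = (0·4.00000 + 11.1·0.764611 + 26.4·0.116180) / 4.88079 = 2.367 meV.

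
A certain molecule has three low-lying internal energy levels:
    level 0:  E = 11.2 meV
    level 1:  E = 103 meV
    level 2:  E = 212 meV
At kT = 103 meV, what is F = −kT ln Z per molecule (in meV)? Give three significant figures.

Eᵢ/kT = 0.10874, 1.0000, 2.0583.
Z = Σ e^(−Eᵢ/kT) = e^(−0.10874) + e^(−1.0000) + e^(−2.0583) = 0.89696 + 0.36788 + 0.12767 = 1.3925.
F = −kT ln Z = −103 × ln(1.3925) = −103 × 0.33110 = -34.1 meV.

-34.1 meV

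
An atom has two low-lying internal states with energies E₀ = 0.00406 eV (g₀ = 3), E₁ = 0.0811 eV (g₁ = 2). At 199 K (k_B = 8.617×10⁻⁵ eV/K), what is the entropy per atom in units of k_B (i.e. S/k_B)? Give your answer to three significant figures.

1.14

k_BT = 8.617×10⁻⁵ × 199 K = 0.017148 eV.
Eᵢ/kT = 0.23676, 4.7294.
Z = Σ gᵢe^(−Eᵢ/kT) = 3·e^(−0.23676) + 2·e^(−4.7294) = 2.3675 + 0.017664 = 2.3852.
⟨E⟩ = Σ EᵢPᵢ = 0.0046305 eV.
S/k_B = ln Z + ⟨E⟩/kT = ln(2.3852) + 0.0046305/0.017148 = 0.86928 + 0.27003 = 1.14.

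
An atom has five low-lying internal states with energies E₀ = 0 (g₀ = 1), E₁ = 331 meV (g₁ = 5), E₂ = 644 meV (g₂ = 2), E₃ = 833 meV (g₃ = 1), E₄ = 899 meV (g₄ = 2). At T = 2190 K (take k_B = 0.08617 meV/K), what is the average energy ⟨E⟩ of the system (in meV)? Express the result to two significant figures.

k_BT = 0.08617 × 2190 K = 188.7 meV.
Eᵢ/kT = 0, 1.754, 3.413, 4.414, 4.764.
Z = Σ gᵢe^(−Eᵢ/kT) = 1·e^(−0) + 5·e^(−1.754) + 2·e^(−3.413) + 1·e^(−4.414) + 2·e^(−4.764) = 1.000 + 0.8654 + 0.06588 + 0.01211 + 0.01706 = 1.960.
⟨E⟩ = Σ Eᵢ gᵢe^(−Eᵢ/kT) / Z = (0·1.000 + 331·0.8654 + 644·0.06588 + 833·0.01211 + 899·0.01706) / 1.960 = 180 meV.

180 meV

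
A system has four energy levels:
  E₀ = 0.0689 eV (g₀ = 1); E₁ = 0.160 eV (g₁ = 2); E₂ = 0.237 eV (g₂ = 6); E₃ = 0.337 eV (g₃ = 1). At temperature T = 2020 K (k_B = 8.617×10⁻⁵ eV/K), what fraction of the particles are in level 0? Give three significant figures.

k_BT = 8.617×10⁻⁵ × 2020 K = 0.17406 eV.
Eᵢ/kT = 0.39584, 0.91922, 1.3616, 1.9361.
Z = Σ gᵢe^(−Eᵢ/kT) = 1·e^(−0.39584) + 2·e^(−0.91922) + 6·e^(−1.3616) + 1·e^(−1.9361) = 0.67311 + 0.79766 + 1.5375 + 0.14427 = 3.1525.
P₀ = g₀ e^(−E₀/kT) / Z = 0.67311/3.1525 = 0.214.

0.214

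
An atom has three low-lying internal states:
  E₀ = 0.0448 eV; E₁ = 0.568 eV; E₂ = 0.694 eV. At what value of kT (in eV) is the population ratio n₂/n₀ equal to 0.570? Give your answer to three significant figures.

1.15 eV

n₂/n₀ = exp[−(E₂−E₀)/kT] = 0.570.
⇒ (E₂−E₀)/kT = ln(1/0.570) = ln(1.7544) = 0.56213.
kT = 0.6492 eV / 0.56213 = 1.15 eV.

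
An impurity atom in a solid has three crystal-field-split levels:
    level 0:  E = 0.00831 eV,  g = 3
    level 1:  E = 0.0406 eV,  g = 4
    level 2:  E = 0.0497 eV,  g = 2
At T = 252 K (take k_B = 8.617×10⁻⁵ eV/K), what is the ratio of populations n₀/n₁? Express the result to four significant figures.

k_BT = 8.617×10⁻⁵ × 252 K = 0.0217148 eV.
n₀/n₁ = (g₀/g₁) exp[−(E₀−E₁)/kT] = (3/4) × exp(−(-0.03229 eV)/(0.0217148 eV)) = (3/4) × exp(1.48700) = 3.318.

3.318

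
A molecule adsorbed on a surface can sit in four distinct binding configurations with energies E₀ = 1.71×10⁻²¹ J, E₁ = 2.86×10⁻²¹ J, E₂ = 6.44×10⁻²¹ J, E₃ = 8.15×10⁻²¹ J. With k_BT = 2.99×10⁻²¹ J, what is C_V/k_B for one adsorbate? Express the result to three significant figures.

0.401

Eᵢ/kT = 0.57191, 0.95652, 2.1538, 2.7258.
Z = Σ e^(−Eᵢ/kT) = e^(−0.57191) + e^(−0.95652) + e^(−2.1538) + e^(−2.7258) = 0.56445 + 0.38423 + 0.11604 + 0.065494 = 1.1302.
⟨E⟩ = 2.9598, ⟨E²⟩ = 12.348.
C_V/k_B = (⟨E²⟩ − ⟨E⟩²)/(kT)² = (12.348 − 8.7604)/8.9401 = 0.401.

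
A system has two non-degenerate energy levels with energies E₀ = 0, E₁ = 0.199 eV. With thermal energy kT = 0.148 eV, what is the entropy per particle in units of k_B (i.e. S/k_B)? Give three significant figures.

Eᵢ/kT = 0, 1.3446.
Z = Σ e^(−Eᵢ/kT) = e^(−0) + e^(−1.3446) = 1.0000 + 0.26064 = 1.2606.
⟨E⟩ = Σ EᵢPᵢ = 0.041145 eV.
S/k_B = ln Z + ⟨E⟩/kT = ln(1.2606) + 0.041145/0.148 = 0.23159 + 0.27801 = 0.510.

0.510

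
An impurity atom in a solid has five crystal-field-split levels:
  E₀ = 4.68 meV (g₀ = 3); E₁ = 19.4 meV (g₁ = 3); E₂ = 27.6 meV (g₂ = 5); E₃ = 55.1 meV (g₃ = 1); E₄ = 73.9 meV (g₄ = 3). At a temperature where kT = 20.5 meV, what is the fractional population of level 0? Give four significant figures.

Eᵢ/kT = 0.228293, 0.946341, 1.34634, 2.68780, 3.60488.
Z = Σ gᵢe^(−Eᵢ/kT) = 3·e^(−0.228293) + 3·e^(−0.946341) + 5·e^(−1.34634) + 1·e^(−2.68780) + 3·e^(−3.60488) = 2.38767 + 1.16448 + 1.30095 + 0.0680304 + 0.0815721 = 5.00270.
P₀ = g₀ e^(−E₀/kT) / Z = 2.38767/5.00270 = 0.4773.

0.4773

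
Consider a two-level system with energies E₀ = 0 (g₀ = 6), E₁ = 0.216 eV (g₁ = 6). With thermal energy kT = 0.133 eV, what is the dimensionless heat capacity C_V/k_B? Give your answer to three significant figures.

0.363

Eᵢ/kT = 0, 1.6241.
Z = Σ gᵢe^(−Eᵢ/kT) = 6·e^(−0) + 6·e^(−1.6241) = 6.0000 + 1.1825 = 7.1825.
⟨E⟩ = 0.035561 eV, ⟨E²⟩ = 0.0076813 eV².
C_V/k_B = (⟨E²⟩ − ⟨E⟩²)/(kT)² = (0.0076813 − 0.0012646)/0.017689 = 0.363.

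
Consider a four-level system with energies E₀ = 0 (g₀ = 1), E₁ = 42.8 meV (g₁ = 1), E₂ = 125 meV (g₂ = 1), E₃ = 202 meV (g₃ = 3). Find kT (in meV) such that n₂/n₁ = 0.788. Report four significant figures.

345.0 meV

n₂/n₁ = (g₂/g₁) exp[−(E₂−E₁)/kT] = 0.788.
⇒ (E₂−E₁)/kT = ln((1/1)/0.788) = ln(1.26904) = 0.238261.
kT = 82.2 meV / 0.238261 = 345.0 meV.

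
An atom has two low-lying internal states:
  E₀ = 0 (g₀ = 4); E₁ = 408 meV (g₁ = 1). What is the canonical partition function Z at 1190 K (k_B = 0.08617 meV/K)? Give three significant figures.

k_BT = 0.08617 × 1190 K = 102.54 meV.
Eᵢ/kT = 0, 3.9789.
Z = Σ gᵢe^(−Eᵢ/kT) = 4·e^(−0) + 1·e^(−3.9789) = 4.0000 + 0.018706 = 4.0187.

Z = 4.02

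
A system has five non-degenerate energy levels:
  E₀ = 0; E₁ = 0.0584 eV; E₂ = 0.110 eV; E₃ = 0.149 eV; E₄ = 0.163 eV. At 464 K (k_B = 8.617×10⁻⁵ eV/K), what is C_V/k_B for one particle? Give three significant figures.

k_BT = 8.617×10⁻⁵ × 464 K = 0.039983 eV.
Eᵢ/kT = 0, 1.4606, 2.7512, 3.7266, 4.0767.
Z = Σ e^(−Eᵢ/kT) = e^(−0) + e^(−1.4606) + e^(−2.7512) + e^(−3.7266) + e^(−4.0767) = 1.0000 + 0.23210 + 0.063851 + 0.024075 + 0.016963 = 1.3370.
⟨E⟩ = 0.020142 eV, ⟨E²⟩ = 0.0019068 eV².
C_V/k_B = (⟨E²⟩ − ⟨E⟩²)/(kT)² = (0.0019068 − 0.00040570)/0.0015986 = 0.939.

0.939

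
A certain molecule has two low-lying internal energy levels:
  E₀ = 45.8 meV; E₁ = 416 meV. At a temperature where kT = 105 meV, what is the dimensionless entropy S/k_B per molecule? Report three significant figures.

0.130

Eᵢ/kT = 0.43619, 3.9619.
Z = Σ e^(−Eᵢ/kT) = e^(−0.43619) + e^(−3.9619) = 0.64649 + 0.019027 = 0.66552.
⟨E⟩ = Σ EᵢPᵢ = 56.384 meV.
S/k_B = ln Z + ⟨E⟩/kT = ln(0.66552) + 56.384/105 = -0.40719 + 0.53699 = 0.130.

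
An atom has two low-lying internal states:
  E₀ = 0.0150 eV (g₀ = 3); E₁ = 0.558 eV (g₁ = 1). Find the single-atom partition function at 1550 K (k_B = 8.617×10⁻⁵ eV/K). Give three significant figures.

Z = 2.70

k_BT = 8.617×10⁻⁵ × 1550 K = 0.13356 eV.
Eᵢ/kT = 0.11231, 4.1779.
Z = Σ gᵢe^(−Eᵢ/kT) = 3·e^(−0.11231) + 1·e^(−4.1779) = 2.6813 + 0.015331 = 2.6966.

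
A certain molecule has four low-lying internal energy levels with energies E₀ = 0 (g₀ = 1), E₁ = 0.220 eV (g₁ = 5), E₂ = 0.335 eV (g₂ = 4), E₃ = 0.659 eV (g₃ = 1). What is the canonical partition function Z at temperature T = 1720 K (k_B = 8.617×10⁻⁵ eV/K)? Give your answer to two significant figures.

Z = 2.6

k_BT = 8.617×10⁻⁵ × 1720 K = 0.1482 eV.
Eᵢ/kT = 0, 1.484, 2.260, 4.447.
Z = Σ gᵢe^(−Eᵢ/kT) = 1·e^(−0) + 5·e^(−1.484) + 4·e^(−2.260) + 1·e^(−4.447) = 1.000 + 1.134 + 0.4174 + 0.01171 = 2.563.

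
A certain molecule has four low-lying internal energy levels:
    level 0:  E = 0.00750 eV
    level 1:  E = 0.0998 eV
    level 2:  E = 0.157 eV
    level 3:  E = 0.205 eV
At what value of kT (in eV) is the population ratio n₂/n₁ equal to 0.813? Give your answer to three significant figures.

n₂/n₁ = exp[−(E₂−E₁)/kT] = 0.813.
⇒ (E₂−E₁)/kT = ln(1/0.813) = ln(1.2300) = 0.20701.
kT = 0.0572 eV / 0.20701 = 0.276 eV.

0.276 eV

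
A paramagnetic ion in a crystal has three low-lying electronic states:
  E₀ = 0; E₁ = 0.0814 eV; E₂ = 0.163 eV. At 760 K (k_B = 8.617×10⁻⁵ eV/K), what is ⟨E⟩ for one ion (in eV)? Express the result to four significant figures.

k_BT = 8.617×10⁻⁵ × 760 K = 0.0654892 eV.
Eᵢ/kT = 0, 1.24295, 2.48896.
Z = Σ e^(−Eᵢ/kT) = e^(−0) + e^(−1.24295) + e^(−2.48896) = 1.00000 + 0.288532 + 0.0829962 = 1.37153.
⟨E⟩ = Σ Eᵢ e^(−Eᵢ/kT) / Z = (0·1.00000 + 0.0814·0.288532 + 0.163·0.0829962) / 1.37153 = 0.02699 eV.

0.02699 eV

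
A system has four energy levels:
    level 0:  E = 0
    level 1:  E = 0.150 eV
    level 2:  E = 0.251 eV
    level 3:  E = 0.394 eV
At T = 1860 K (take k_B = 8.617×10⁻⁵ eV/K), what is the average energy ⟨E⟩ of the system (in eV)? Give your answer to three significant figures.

k_BT = 8.617×10⁻⁵ × 1860 K = 0.16028 eV.
Eᵢ/kT = 0, 0.93586, 1.5660, 2.4582.
Z = Σ e^(−Eᵢ/kT) = e^(−0) + e^(−0.93586) + e^(−1.5660) + e^(−2.4582) = 1.0000 + 0.39225 + 0.20888 + 0.085589 = 1.6867.
⟨E⟩ = Σ Eᵢ e^(−Eᵢ/kT) / Z = (0·1.0000 + 0.150·0.39225 + 0.251·0.20888 + 0.394·0.085589) / 1.6867 = 0.0860 eV.

0.0860 eV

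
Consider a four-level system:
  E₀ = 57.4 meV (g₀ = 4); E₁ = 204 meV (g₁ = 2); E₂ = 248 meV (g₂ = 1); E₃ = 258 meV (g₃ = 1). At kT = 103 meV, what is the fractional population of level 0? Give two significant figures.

Eᵢ/kT = 0.5573, 1.981, 2.408, 2.505.
Z = Σ gᵢe^(−Eᵢ/kT) = 4·e^(−0.5573) + 2·e^(−1.981) + 1·e^(−2.408) + 1·e^(−2.505) = 2.291 + 0.2759 + 0.09000 + 0.08168 = 2.739.
P₀ = g₀ e^(−E₀/kT) / Z = 2.291/2.739 = 0.84.

0.84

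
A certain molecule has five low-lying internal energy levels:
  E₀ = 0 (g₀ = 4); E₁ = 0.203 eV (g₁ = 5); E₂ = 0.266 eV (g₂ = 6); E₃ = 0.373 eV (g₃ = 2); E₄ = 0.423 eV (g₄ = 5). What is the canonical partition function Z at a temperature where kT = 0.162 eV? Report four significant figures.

Eᵢ/kT = 0, 1.25309, 1.64198, 2.30247, 2.61111.
Z = Σ gᵢe^(−Eᵢ/kT) = 4·e^(−0) + 5·e^(−1.25309) + 6·e^(−1.64198) + 2·e^(−2.30247) + 5·e^(−2.61111) = 4.00000 + 1.42810 + 1.16158 + 0.200023 + 0.367265 = 7.15697.

Z = 7.157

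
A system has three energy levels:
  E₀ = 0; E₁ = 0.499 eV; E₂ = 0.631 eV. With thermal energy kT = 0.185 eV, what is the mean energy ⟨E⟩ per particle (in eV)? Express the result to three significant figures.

0.0495 eV

Eᵢ/kT = 0, 2.6973, 3.4108.
Z = Σ e^(−Eᵢ/kT) = e^(−0) + e^(−2.6973) + e^(−3.4108) = 1.0000 + 0.067387 + 0.033015 = 1.1004.
⟨E⟩ = Σ Eᵢ e^(−Eᵢ/kT) / Z = (0·1.0000 + 0.499·0.067387 + 0.631·0.033015) / 1.1004 = 0.0495 eV.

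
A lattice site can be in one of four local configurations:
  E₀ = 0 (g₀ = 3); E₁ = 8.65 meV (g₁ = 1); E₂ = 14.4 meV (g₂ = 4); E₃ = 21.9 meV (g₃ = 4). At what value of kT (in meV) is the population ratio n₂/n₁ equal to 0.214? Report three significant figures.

n₂/n₁ = (g₂/g₁) exp[−(E₂−E₁)/kT] = 0.214.
⇒ (E₂−E₁)/kT = ln((4/1)/0.214) = ln(18.692) = 2.9281.
kT = 5.75 meV / 2.9281 = 1.96 meV.

1.96 meV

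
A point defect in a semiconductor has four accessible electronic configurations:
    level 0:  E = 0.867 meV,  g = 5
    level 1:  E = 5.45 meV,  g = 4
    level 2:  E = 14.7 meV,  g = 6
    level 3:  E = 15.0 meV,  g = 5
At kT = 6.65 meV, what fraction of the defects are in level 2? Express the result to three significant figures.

Eᵢ/kT = 0.13038, 0.81955, 2.2105, 2.2556.
Z = Σ gᵢe^(−Eᵢ/kT) = 5·e^(−0.13038) + 4·e^(−0.81955) + 6·e^(−2.2105) + 5·e^(−2.2556) = 4.3888 + 1.7625 + 0.65787 + 0.52405 = 7.3332.
P₂ = g₂ e^(−E₂/kT) / Z = 0.65787/7.3332 = 0.0897.

0.0897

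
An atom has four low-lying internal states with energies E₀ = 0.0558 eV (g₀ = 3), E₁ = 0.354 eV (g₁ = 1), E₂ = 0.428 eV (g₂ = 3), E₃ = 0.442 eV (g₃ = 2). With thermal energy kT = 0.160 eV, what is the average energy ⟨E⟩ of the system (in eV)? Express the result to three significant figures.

0.118 eV

Eᵢ/kT = 0.34875, 2.2125, 2.6750, 2.7625.
Z = Σ gᵢe^(−Eᵢ/kT) = 3·e^(−0.34875) + 1·e^(−2.2125) + 3·e^(−2.6750) + 2·e^(−2.7625) = 2.1167 + 0.10943 + 0.20672 + 0.12627 = 2.5591.
⟨E⟩ = Σ Eᵢ gᵢe^(−Eᵢ/kT) / Z = (0.0558·2.1167 + 0.354·0.10943 + 0.428·0.20672 + 0.442·0.12627) / 2.5591 = 0.118 eV.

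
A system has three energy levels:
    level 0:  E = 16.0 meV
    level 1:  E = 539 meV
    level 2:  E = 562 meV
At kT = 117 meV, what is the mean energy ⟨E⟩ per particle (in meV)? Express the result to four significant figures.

26.89 meV

Eᵢ/kT = 0.136752, 4.60684, 4.80342.
Z = Σ e^(−Eᵢ/kT) = e^(−0.136752) + e^(−4.60684) + e^(−4.80342) = 0.872187 + 0.00998332 + 0.00820165 = 0.890372.
⟨E⟩ = Σ Eᵢ e^(−Eᵢ/kT) / Z = (16.0·0.872187 + 539·0.00998332 + 562·0.00820165) / 0.890372 = 26.89 meV.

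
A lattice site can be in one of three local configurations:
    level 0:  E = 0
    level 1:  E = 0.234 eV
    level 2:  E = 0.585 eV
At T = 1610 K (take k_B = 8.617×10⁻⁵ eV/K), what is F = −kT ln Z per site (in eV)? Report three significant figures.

-0.0253 eV

k_BT = 8.617×10⁻⁵ × 1610 K = 0.13873 eV.
Eᵢ/kT = 0, 1.6867, 4.2168.
Z = Σ e^(−Eᵢ/kT) = e^(−0) + e^(−1.6867) + e^(−4.2168) = 1.0000 + 0.18513 + 0.014746 = 1.1999.
F = −kT ln Z = −0.13873 × ln(1.1999) = −0.13873 × 0.18224 = -0.0253 eV.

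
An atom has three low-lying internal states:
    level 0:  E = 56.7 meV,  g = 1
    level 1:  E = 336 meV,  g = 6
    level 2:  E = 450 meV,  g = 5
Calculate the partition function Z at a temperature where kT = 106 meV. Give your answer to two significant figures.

Z = 0.91

Eᵢ/kT = 0.5349, 3.170, 4.245.
Z = Σ gᵢe^(−Eᵢ/kT) = 1·e^(−0.5349) + 6·e^(−3.170) + 5·e^(−4.245) = 0.5857 + 0.2520 + 0.07168 = 0.9094.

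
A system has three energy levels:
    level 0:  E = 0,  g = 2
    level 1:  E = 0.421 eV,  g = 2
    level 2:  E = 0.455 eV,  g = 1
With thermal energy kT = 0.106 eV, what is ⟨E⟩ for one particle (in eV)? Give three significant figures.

Eᵢ/kT = 0, 3.9717, 4.2925.
Z = Σ gᵢe^(−Eᵢ/kT) = 2·e^(−0) + 2·e^(−3.9717) + 1·e^(−4.2925) = 2.0000 + 0.037683 + 0.013671 = 2.0514.
⟨E⟩ = Σ Eᵢ gᵢe^(−Eᵢ/kT) / Z = (0·2.0000 + 0.421·0.037683 + 0.455·0.013671) / 2.0514 = 0.0108 eV.

0.0108 eV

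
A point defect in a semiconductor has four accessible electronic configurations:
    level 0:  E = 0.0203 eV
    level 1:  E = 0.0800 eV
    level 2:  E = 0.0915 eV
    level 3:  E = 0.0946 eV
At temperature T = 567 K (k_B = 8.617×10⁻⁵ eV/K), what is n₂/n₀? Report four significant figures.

k_BT = 8.617×10⁻⁵ × 567 K = 0.0488584 eV.
n₂/n₀ = exp[−(E₂−E₀)/kT] = exp(−(0.0712 eV)/(0.0488584 eV)) = exp(-1.45727) = 0.2329.

0.2329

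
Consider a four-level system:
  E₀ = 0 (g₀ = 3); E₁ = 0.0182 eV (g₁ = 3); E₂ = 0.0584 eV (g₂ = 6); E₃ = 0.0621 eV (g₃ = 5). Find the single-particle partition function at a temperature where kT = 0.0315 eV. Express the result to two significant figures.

Eᵢ/kT = 0, 0.5778, 1.854, 1.971.
Z = Σ gᵢe^(−Eᵢ/kT) = 3·e^(−0) + 3·e^(−0.5778) + 6·e^(−1.854) + 5·e^(−1.971) = 3.000 + 1.683 + 0.9397 + 0.6966 = 6.319.

Z = 6.3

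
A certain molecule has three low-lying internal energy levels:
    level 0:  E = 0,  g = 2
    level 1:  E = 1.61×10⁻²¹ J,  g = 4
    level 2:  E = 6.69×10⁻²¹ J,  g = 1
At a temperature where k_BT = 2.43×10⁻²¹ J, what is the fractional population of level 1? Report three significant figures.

Eᵢ/kT = 0, 0.66255, 2.7531.
Z = Σ gᵢe^(−Eᵢ/kT) = 2·e^(−0) + 4·e^(−0.66255) + 1·e^(−2.7531) = 2.0000 + 2.0621 + 0.063730 = 4.1258.
P₁ = g₁ e^(−E₁/kT) / Z = 2.0621/4.1258 = 0.500.

0.500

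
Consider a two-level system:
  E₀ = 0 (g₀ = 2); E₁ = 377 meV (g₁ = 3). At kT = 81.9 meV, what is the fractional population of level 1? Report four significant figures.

Eᵢ/kT = 0, 4.60317.
Z = Σ gᵢe^(−Eᵢ/kT) = 2·e^(−0) + 3·e^(−4.60317) = 2.00000 + 0.0300601 = 2.03006.
P₁ = g₁ e^(−E₁/kT) / Z = 0.0300601/2.03006 = 0.01481.

0.01481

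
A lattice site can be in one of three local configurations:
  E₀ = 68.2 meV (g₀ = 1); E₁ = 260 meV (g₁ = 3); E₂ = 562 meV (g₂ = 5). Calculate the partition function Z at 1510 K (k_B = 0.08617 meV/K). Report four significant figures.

k_BT = 0.08617 × 1510 K = 130.117 meV.
Eᵢ/kT = 0.524144, 1.99820, 4.31919.
Z = Σ gᵢe^(−Eᵢ/kT) = 1·e^(−0.524144) + 3·e^(−1.99820) + 5·e^(−4.31919) = 0.592062 + 0.406737 + 0.0665533 = 1.06535.

Z = 1.065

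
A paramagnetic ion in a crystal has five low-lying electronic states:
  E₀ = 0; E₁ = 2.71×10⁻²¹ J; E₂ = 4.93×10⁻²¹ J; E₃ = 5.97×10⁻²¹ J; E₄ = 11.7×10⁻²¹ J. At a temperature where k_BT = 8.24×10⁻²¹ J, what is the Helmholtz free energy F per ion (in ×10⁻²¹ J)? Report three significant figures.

Eᵢ/kT = 0, 0.32888, 0.59830, 0.72451, 1.4199.
Z = Σ e^(−Eᵢ/kT) = e^(−0) + e^(−0.32888) + e^(−0.59830) + e^(−0.72451) + e^(−1.4199) = 1.0000 + 0.71973 + 0.54975 + 0.48456 + 0.24174 = 2.9958.
F = −kT ln Z = −8.24 × ln(2.9958) = −8.24 × 1.0972 = -9.04 ×10⁻²¹ J.

-9.04 ×10⁻²¹ J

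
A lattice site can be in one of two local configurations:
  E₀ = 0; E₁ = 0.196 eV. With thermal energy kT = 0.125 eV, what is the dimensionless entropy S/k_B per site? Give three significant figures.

Eᵢ/kT = 0, 1.5680.
Z = Σ e^(−Eᵢ/kT) = e^(−0) + e^(−1.5680) = 1.0000 + 0.20846 = 1.2085.
⟨E⟩ = Σ EᵢPᵢ = 0.033809 eV.
S/k_B = ln Z + ⟨E⟩/kT = ln(1.2085) + 0.033809/0.125 = 0.18938 + 0.27047 = 0.460.

0.460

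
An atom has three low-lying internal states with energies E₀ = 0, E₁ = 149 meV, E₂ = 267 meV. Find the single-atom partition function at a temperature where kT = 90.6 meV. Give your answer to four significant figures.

Z = 1.246

Eᵢ/kT = 0, 1.64459, 2.94702.
Z = Σ e^(−Eᵢ/kT) = e^(−0) + e^(−1.64459) + e^(−2.94702) = 1.00000 + 0.193092 + 0.0524959 = 1.24559.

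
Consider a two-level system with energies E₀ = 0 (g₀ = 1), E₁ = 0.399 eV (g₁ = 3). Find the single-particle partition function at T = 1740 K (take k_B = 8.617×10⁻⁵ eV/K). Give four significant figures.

k_BT = 8.617×10⁻⁵ × 1740 K = 0.149936 eV.
Eᵢ/kT = 0, 2.66114.
Z = Σ gᵢe^(−Eᵢ/kT) = 1·e^(−0) + 3·e^(−2.66114) = 1.00000 + 0.209606 = 1.20961.

Z = 1.210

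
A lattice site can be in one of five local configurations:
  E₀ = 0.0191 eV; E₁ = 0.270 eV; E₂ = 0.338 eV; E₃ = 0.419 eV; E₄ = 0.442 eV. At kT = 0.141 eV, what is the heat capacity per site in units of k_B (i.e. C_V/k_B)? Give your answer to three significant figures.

Eᵢ/kT = 0.13546, 1.9149, 2.3972, 2.9716, 3.1348.
Z = Σ e^(−Eᵢ/kT) = e^(−0.13546) + e^(−1.9149) + e^(−2.3972) + e^(−2.9716) + e^(−3.1348) = 0.87331 + 0.14736 + 0.090972 + 0.051221 + 0.043508 = 1.2064.
⟨E⟩ = 0.10602 eV, ⟨E²⟩ = 0.032283 eV².
C_V/k_B = (⟨E²⟩ − ⟨E⟩²)/(kT)² = (0.032283 − 0.011240)/0.019881 = 1.06.

1.06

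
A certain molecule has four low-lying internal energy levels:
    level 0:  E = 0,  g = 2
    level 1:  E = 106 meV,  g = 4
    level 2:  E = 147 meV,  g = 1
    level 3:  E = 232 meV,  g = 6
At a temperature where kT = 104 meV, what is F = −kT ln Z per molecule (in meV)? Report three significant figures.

-152 meV

Eᵢ/kT = 0, 1.0192, 1.4135, 2.2308.
Z = Σ gᵢe^(−Eᵢ/kT) = 2·e^(−0) + 4·e^(−1.0192) + 1·e^(−1.4135) + 6·e^(−2.2308) = 2.0000 + 1.4435 + 0.24329 + 0.64465 = 4.3314.
F = −kT ln Z = −104 × ln(4.3314) = −104 × 1.4659 = -152 meV.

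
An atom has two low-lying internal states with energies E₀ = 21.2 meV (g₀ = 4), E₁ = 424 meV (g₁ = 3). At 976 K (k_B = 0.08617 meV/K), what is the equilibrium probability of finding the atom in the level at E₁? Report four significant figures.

k_BT = 0.08617 × 976 K = 84.1019 meV.
Eᵢ/kT = 0.252075, 5.04150.
Z = Σ gᵢe^(−Eᵢ/kT) = 4·e^(−0.252075) + 3·e^(−5.04150) = 3.10875 + 0.0193921 = 3.12814.
P₁ = g₁ e^(−E₁/kT) / Z = 0.0193921/3.12814 = 0.006199.

0.006199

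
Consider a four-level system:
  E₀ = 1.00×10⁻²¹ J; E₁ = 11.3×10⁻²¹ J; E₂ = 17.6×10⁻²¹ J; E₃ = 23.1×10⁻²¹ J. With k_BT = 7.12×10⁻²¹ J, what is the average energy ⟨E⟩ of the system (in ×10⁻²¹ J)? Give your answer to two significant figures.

Eᵢ/kT = 0.1404, 1.587, 2.472, 3.244.
Z = Σ e^(−Eᵢ/kT) = e^(−0.1404) + e^(−1.587) + e^(−2.472) + e^(−3.244) = 0.8690 + 0.2045 + 0.08442 + 0.03901 = 1.197.
⟨E⟩ = Σ Eᵢ e^(−Eᵢ/kT) / Z = (1.00·0.8690 + 11.3·0.2045 + 17.6·0.08442 + 23.1·0.03901) / 1.197 = 4.7 ×10⁻²¹ J.

4.7 ×10⁻²¹ J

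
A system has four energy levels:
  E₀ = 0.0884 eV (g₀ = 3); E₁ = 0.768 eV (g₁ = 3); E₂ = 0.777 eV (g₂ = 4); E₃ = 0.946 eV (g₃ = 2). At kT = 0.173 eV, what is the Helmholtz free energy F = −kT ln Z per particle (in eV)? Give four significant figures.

-0.1100 eV

Eᵢ/kT = 0.510983, 4.43931, 4.49133, 5.46821.
Z = Σ gᵢe^(−Eᵢ/kT) = 3·e^(−0.510983) + 3·e^(−4.43931) + 4·e^(−4.49133) + 2·e^(−5.46821) = 1.79972 + 0.0354122 + 0.0448229 + 0.00843755 = 1.88839.
F = −kT ln Z = −0.173 × ln(1.88839) = −0.173 × 0.635725 = -0.1100 eV.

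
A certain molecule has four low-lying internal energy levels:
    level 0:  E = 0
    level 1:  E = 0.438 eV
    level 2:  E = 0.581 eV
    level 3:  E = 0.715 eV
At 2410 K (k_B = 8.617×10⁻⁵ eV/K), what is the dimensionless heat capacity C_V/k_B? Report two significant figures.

k_BT = 8.617×10⁻⁵ × 2410 K = 0.2077 eV.
Eᵢ/kT = 0, 2.109, 2.797, 3.442.
Z = Σ e^(−Eᵢ/kT) = e^(−0) + e^(−2.109) + e^(−2.797) + e^(−3.442) = 1.000 + 0.1214 + 0.06099 + 0.03200 = 1.214.
⟨E⟩ = 0.09184 eV, ⟨E²⟩ = 0.04962 eV².
C_V/k_B = (⟨E²⟩ − ⟨E⟩²)/(kT)² = (0.04962 − 0.008435)/0.04314 = 0.95.

0.95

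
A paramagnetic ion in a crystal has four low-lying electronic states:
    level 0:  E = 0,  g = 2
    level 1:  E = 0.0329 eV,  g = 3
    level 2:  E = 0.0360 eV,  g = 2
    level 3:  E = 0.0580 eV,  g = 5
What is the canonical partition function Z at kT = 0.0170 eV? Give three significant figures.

Eᵢ/kT = 0, 1.9353, 2.1176, 3.4118.
Z = Σ gᵢe^(−Eᵢ/kT) = 2·e^(−0) + 3·e^(−1.9353) + 2·e^(−2.1176) + 5·e^(−3.4118) = 2.0000 + 0.43314 + 0.24064 + 0.16491 = 2.8387.

Z = 2.84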